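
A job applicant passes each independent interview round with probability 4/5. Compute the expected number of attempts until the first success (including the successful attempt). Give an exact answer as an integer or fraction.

5/4

For a geometric distribution, E[trials] = 1/p = 1/(4/5) = 5/4.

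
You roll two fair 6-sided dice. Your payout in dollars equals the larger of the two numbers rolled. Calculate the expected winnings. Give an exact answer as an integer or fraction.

Distribution of the larger of the two numbers rolled: 1 w.p. 1/36, 2 w.p. 1/12, 3 w.p. 5/36, 4 w.p. 7/36, 5 w.p. 1/4, 6 w.p. 11/36
E[payout] = (1/36)·1 + (1/12)·2 + (5/36)·3 + (7/36)·4 + (1/4)·5 + (11/36)·6 = 161/36

161/36 dollars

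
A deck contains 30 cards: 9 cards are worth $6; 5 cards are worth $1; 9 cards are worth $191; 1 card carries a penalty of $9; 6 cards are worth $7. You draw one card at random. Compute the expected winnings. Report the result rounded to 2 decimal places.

E[payout] = (9/30)·6 + (5/30)·1 + (9/30)·191 + (1/30)·(-9) + (6/30)·7 = 1811/30
≈ $60.37

$60.37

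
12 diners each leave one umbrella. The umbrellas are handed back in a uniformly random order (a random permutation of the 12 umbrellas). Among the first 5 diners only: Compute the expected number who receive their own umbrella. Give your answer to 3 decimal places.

0.417

Let Xᵢ = 1 if person i gets their own umbrella. For each i, P(Xᵢ=1) = 1/12.
By linearity of expectation, E[X₁+…+X_5] = 5·(1/12) = 5/12.
≈ 0.417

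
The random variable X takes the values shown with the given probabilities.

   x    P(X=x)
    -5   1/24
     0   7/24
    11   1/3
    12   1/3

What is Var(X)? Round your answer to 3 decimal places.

33.748

E[X] = (1/24)·(-5) + (7/24)·0 + (1/3)·11 + (1/3)·12 = 179/24
E[X²] = (1/24)·25 + (7/24)·0 + (1/3)·121 + (1/3)·144 = 715/8
Var(X) = 715/8 − (179/24)² = 19439/576 ≈ 33.748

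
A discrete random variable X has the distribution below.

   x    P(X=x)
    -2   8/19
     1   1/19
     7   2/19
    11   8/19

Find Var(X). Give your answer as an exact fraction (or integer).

13312/361

E[X] = (8/19)·(-2) + (1/19)·1 + (2/19)·7 + (8/19)·11 = 87/19
E[X²] = (8/19)·4 + (1/19)·1 + (2/19)·49 + (8/19)·121 = 1099/19
Var(X) = 1099/19 − (87/19)² = 13312/361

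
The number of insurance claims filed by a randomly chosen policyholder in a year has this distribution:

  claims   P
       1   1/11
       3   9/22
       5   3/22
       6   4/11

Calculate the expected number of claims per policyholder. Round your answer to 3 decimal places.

E[X] = (1/11)·1 + (9/22)·3 + (3/22)·5 + (4/11)·6
     = 46/11 ≈ 4.182

4.182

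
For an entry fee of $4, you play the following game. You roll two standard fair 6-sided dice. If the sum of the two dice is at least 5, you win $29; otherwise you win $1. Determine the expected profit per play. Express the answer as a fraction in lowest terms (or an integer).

61/3 dollars

E[payout] = (1/6)·1 + (5/6)·29 = 73/3
Expected profit = 73/3 − 4 = 61/3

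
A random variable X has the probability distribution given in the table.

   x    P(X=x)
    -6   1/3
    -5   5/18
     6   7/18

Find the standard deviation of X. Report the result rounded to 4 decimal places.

5.6418

E[X] = -19/18, E[X²] = 593/18
Var(X) = E[X²] − (E[X])² = 593/18 − 361/324 = 10313/324
SD(X) = √(10313/324) ≈ 5.6418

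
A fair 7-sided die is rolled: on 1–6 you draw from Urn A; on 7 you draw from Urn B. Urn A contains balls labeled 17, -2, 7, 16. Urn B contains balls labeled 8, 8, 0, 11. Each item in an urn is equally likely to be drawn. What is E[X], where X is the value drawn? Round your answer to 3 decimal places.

9.107

E[X | Urn A] = (17 − 2 + 7 + 16)/4 = 19/2
E[X | Urn B] = (8 + 8 + 0 + 11)/4 = 27/4
E[X] = (6/7)·19/2 + (1/7)·27/4 = 255/28 ≈ 9.107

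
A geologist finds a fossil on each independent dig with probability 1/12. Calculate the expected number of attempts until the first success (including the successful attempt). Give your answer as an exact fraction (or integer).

For a geometric distribution, E[trials] = 1/p = 1/(1/12) = 12.

12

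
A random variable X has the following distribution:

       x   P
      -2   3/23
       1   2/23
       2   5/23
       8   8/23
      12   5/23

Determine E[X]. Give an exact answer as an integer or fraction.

130/23

E[X] = (3/23)·(-2) + (2/23)·1 + (5/23)·2 + (8/23)·8 + (5/23)·12
     = 130/23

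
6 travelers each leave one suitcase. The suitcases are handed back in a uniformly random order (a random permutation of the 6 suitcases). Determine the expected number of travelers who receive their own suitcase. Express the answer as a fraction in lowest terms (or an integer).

1

Let Xᵢ = 1 if person i gets their own suitcase. For each i, P(Xᵢ=1) = 1/6.
By linearity of expectation, E[X₁+…+X_6] = 6·(1/6) = 1.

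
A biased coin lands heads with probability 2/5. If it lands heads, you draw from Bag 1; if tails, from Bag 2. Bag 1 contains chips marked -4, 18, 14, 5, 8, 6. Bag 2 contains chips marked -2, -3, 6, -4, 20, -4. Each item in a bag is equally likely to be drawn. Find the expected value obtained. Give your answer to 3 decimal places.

E[X | Bag 1] = (-4 + 18 + 14 + 5 + 8 + 6)/6 = 47/6
E[X | Bag 2] = (-2 − 3 + 6 − 4 + 20 − 4)/6 = 13/6
E[X] = (2/5)·47/6 + (3/5)·13/6 = 133/30 ≈ 4.433

4.433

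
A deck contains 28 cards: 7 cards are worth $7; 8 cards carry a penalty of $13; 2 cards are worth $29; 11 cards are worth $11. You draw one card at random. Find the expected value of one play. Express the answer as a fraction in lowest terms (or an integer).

31/7 dollars

E[payout] = (7/28)·7 + (8/28)·(-13) + (2/28)·29 + (11/28)·11 = 31/7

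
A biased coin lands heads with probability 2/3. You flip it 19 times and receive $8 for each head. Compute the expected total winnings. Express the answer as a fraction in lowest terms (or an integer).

E[#heads] = 19·2/3 = 38/3 (linearity over flips).
E[winnings] = 8·38/3 = 304/3.

304/3 dollars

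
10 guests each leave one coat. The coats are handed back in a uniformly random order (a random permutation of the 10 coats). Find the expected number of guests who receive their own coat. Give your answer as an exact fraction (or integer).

Let Xᵢ = 1 if person i gets their own coat. For each i, P(Xᵢ=1) = 1/10.
By linearity of expectation, E[X₁+…+X_10] = 10·(1/10) = 1.

1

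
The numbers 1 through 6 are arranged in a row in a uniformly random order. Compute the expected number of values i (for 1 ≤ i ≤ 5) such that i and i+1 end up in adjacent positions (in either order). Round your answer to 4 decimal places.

For each i ∈ {1,…,5}, let Xᵢ = 1 if i and i+1 are adjacent. P(Xᵢ=1) = 2·(6−1)!/6! = 2/6.
By linearity, E[ΣXᵢ] = (5)·(2/6) = 5/3.
≈ 1.6667

1.6667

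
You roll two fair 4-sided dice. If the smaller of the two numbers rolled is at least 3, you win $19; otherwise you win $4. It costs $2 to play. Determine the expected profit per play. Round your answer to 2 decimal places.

$5.75

E[payout] = (3/4)·4 + (1/4)·19 = 31/4
Expected profit = 31/4 − 2 = 23/4 ≈ $5.75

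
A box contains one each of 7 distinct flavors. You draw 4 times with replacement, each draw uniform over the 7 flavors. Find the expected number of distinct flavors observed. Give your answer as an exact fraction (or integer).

1105/343

Let Xⱼ=1 if type j appears at least once. P(Xⱼ=1) = 1 − ((7−1)/7)^4 = 1105/2401.
E[#distinct] = 7·1105/2401 = 1105/343.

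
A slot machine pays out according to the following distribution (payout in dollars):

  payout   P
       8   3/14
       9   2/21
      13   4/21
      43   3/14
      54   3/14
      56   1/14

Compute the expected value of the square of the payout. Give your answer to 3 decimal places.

E[X²] = (3/14)·64 + (2/21)·81 + (4/21)·169 + (3/14)·1849 + (3/14)·2916 + (1/14)·3136
     = 54545/42 ≈ 1298.690

1298.690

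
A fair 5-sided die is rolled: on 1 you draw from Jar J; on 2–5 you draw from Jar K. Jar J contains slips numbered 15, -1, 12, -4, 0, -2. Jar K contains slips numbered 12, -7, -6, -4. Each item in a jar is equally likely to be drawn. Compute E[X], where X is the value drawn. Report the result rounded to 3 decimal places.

E[X | Jar J] = (15 − 1 + 12 − 4 + 0 − 2)/6 = 10/3
E[X | Jar K] = (12 − 7 − 6 − 4)/4 = -5/4
E[X] = (1/5)·10/3 + (4/5)·(-5/4) = -1/3 ≈ -0.333

-0.333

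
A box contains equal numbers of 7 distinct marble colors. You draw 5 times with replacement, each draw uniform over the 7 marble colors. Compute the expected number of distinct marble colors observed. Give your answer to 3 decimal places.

Let Xⱼ=1 if type j appears at least once. P(Xⱼ=1) = 1 − ((7−1)/7)^5 = 9031/16807.
E[#distinct] = 7·9031/16807 = 9031/2401.
≈ 3.761

3.761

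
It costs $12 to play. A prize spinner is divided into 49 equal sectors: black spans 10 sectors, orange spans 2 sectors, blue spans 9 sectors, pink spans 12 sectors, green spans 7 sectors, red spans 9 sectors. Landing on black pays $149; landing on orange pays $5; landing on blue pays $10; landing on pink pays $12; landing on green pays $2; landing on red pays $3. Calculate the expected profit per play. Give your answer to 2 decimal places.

E[payout] = (10/49)·149 + (2/49)·5 + (9/49)·10 + (12/49)·12 + (7/49)·2 + (9/49)·3 = 1775/49
Expected profit = 1775/49 − 12 = 1187/49 ≈ $24.22

$24.22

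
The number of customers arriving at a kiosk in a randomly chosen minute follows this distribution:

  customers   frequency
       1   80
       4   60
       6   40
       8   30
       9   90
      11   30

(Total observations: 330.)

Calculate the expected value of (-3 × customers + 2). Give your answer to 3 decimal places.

-15.636

Total = 330, so P(customers=1) = 80/330, etc.
E[-3x+2] = (8/33)·(-1) + (2/11)·(-10) + (4/33)·(-16) + (1/11)·(-22) + (3/11)·(-25) + (1/11)·(-31)
     = -172/11 ≈ -15.636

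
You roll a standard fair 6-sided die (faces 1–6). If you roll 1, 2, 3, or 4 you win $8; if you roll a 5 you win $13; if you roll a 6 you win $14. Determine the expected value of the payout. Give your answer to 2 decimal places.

$9.83

E[payout] = (2/3)·8 + (1/6)·13 + (1/6)·14 = 59/6
≈ $9.83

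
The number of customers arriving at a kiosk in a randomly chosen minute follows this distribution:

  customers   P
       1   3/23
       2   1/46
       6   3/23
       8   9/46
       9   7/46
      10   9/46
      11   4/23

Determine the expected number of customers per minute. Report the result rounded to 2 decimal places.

E[X] = (3/23)·1 + (1/46)·2 + (3/23)·6 + (9/46)·8 + (7/46)·9 + (9/46)·10 + (4/23)·11
     = 357/46 ≈ 7.76

7.76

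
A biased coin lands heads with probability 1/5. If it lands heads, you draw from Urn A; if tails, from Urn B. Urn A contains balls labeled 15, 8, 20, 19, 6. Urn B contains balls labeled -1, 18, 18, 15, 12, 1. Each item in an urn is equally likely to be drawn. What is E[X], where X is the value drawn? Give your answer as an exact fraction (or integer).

E[X | Urn A] = (15 + 8 + 20 + 19 + 6)/5 = 68/5
E[X | Urn B] = (-1 + 18 + 18 + 15 + 12 + 1)/6 = 21/2
E[X] = (1/5)·68/5 + (4/5)·21/2 = 278/25

278/25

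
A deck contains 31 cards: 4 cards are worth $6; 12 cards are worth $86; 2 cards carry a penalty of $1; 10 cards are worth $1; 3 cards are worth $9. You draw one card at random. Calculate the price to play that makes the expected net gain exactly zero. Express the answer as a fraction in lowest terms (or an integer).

E[payout] = (4/31)·6 + (12/31)·86 + (2/31)·(-1) + (10/31)·1 + (3/31)·9 = 1091/31
Fair fee = E[payout] = 1091/31

1091/31 dollars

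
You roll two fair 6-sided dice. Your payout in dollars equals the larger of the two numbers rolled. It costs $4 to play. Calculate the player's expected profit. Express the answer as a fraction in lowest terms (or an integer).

17/36 dollars

Distribution of the larger of the two numbers rolled: 1 w.p. 1/36, 2 w.p. 1/12, 3 w.p. 5/36, 4 w.p. 7/36, 5 w.p. 1/4, 6 w.p. 11/36
E[payout] = (1/36)·1 + (1/12)·2 + (5/36)·3 + (7/36)·4 + (1/4)·5 + (11/36)·6 = 161/36
Expected profit = 161/36 − 4 = 17/36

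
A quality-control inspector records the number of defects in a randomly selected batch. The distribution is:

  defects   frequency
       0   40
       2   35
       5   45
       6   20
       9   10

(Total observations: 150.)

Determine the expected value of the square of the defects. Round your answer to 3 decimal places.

Total = 150, so P(defects=0) = 40/150, etc.
E[X²] = (4/15)·0 + (7/30)·4 + (3/10)·25 + (2/15)·36 + (1/15)·81
     = 559/30 ≈ 18.633

18.633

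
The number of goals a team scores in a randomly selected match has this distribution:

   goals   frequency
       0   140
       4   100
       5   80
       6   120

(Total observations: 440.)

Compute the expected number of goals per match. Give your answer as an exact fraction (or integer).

38/11

Total = 440, so P(goals=0) = 140/440, etc.
E[X] = (7/22)·0 + (5/22)·4 + (2/11)·5 + (3/11)·6
     = 38/11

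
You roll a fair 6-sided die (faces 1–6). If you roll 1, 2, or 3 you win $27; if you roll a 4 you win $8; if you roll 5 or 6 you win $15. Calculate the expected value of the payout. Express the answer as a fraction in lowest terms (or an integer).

E[payout] = (1/6)·8 + (1/3)·15 + (1/2)·27 = 119/6

119/6 dollars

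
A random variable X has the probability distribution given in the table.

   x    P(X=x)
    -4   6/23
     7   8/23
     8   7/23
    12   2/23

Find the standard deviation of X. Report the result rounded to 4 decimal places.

E[X] = 112/23, E[X²] = 1224/23
Var(X) = E[X²] − (E[X])² = 1224/23 − 12544/529 = 15608/529
SD(X) = √(15608/529) ≈ 5.4318

5.4318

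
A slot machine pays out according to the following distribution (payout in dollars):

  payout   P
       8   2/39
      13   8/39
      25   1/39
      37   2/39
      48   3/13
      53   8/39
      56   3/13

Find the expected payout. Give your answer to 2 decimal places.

$40.49

E[X] = (2/39)·8 + (8/39)·13 + (1/39)·25 + (2/39)·37 + (3/13)·48 + (8/39)·53 + (3/13)·56
     = 1579/39 ≈ 40.49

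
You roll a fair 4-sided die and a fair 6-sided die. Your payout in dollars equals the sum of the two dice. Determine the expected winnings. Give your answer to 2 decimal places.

Distribution of the sum of the two dice: 2 w.p. 1/24, 3 w.p. 1/12, 4 w.p. 1/8, 5 w.p. 1/6, 6 w.p. 1/6, 7 w.p. 1/6, …
E[payout] = (1/24)·2 + (1/12)·3 + (1/8)·4 + (1/6)·5 + (1/6)·6 + (1/6)·7 + (1/8)·8 + (1/12)·9 + (1/24)·10 = 6
≈ $6.00

$6.00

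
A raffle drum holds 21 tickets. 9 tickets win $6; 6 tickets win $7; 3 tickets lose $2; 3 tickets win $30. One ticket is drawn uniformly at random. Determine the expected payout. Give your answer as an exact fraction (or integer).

E[payout] = (9/21)·6 + (6/21)·7 + (3/21)·(-2) + (3/21)·30 = 60/7

60/7 dollars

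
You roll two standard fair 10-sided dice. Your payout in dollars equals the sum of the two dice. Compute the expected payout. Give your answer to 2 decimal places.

Distribution of the sum of the two dice: 2 w.p. 1/100, 3 w.p. 1/50, 4 w.p. 3/100, 5 w.p. 1/25, 6 w.p. 1/20, 7 w.p. 3/50, …
E[payout] = (1/100)·2 + (1/50)·3 + (3/100)·4 + (1/25)·5 + (1/20)·6 + (3/50)·7 + (7/100)·8 + (2/25)·9 + (9/100)·10 + (1/10)·11 + (9/100)·12 + (2/25)·13 + (7/100)·14 + (3/50)·15 + (1/20)·16 + (1/25)·17 + (3/100)·18 + (1/50)·19 + (1/100)·20 = 11
≈ $11.00

$11.00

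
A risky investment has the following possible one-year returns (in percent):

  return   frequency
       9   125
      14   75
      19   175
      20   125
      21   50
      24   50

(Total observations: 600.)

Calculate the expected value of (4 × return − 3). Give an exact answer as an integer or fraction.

196/3

Total = 600, so P(return=9) = 125/600, etc.
E[4x-3] = (5/24)·33 + (1/8)·53 + (7/24)·73 + (5/24)·77 + (1/12)·81 + (1/12)·93
     = 196/3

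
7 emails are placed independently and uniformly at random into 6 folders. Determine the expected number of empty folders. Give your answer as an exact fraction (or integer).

Let Xⱼ=1 if folder j is empty. P(Xⱼ=1) = ((6-1)/6)^7 = 78125/279936.
By linearity, E[#empty] = 6·78125/279936 = 78125/46656.

78125/46656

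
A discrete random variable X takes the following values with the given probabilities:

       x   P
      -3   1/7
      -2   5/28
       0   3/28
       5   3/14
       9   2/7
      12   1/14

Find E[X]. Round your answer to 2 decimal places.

E[X] = (1/7)·(-3) + (5/28)·(-2) + (3/28)·0 + (3/14)·5 + (2/7)·9 + (1/14)·12
     = 26/7 ≈ 3.71

3.71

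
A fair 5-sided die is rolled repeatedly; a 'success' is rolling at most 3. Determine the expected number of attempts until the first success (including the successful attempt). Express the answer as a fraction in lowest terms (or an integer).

For a geometric distribution, E[trials] = 1/p = 1/(3/5) = 5/3.

5/3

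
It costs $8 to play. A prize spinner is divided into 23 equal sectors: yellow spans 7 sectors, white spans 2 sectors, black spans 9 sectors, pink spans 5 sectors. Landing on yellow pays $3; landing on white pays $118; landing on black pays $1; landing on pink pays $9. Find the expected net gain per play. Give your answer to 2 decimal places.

E[payout] = (7/23)·3 + (2/23)·118 + (9/23)·1 + (5/23)·9 = 311/23
Expected profit = 311/23 − 8 = 127/23 ≈ $5.52

$5.52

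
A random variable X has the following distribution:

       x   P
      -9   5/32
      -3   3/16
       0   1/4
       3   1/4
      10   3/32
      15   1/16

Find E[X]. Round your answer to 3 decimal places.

0.656

E[X] = (5/32)·(-9) + (3/16)·(-3) + (1/4)·0 + (1/4)·3 + (3/32)·10 + (1/16)·15
     = 21/32 ≈ 0.656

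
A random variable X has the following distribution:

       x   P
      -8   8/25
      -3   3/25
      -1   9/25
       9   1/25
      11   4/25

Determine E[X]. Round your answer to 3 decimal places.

E[X] = (8/25)·(-8) + (3/25)·(-3) + (9/25)·(-1) + (1/25)·9 + (4/25)·11
     = -29/25 ≈ -1.160

-1.160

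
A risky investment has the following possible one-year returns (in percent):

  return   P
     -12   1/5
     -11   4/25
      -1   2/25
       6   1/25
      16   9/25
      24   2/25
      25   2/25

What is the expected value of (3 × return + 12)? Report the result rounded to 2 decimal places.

29.04

E[3x+12] = (1/5)·(-24) + (4/25)·(-21) + (2/25)·9 + (1/25)·30 + (9/25)·60 + (2/25)·84 + (2/25)·87
     = 726/25 ≈ 29.04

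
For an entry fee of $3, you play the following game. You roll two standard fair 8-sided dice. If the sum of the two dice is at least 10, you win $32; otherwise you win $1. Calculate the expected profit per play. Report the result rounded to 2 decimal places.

$11.56

E[payout] = (9/16)·1 + (7/16)·32 = 233/16
Expected profit = 233/16 − 3 = 185/16 ≈ $11.56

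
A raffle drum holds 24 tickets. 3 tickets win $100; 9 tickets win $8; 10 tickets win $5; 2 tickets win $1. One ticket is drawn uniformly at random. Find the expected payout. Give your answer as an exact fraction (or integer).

53/3 dollars

E[payout] = (3/24)·100 + (9/24)·8 + (10/24)·5 + (2/24)·1 = 53/3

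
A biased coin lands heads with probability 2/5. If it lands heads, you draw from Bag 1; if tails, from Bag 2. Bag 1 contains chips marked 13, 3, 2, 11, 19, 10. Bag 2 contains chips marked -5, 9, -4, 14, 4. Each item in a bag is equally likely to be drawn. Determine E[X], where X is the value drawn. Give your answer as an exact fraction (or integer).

452/75

E[X | Bag 1] = (13 + 3 + 2 + 11 + 19 + 10)/6 = 29/3
E[X | Bag 2] = (-5 + 9 − 4 + 14 + 4)/5 = 18/5
E[X] = (2/5)·29/3 + (3/5)·18/5 = 452/75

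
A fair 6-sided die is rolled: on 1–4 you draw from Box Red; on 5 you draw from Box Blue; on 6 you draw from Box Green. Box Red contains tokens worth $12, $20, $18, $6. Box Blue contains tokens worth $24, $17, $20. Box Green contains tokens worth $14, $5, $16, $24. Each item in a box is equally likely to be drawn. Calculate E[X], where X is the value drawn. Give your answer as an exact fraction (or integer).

1093/72 dollars

E[X | Box Red] = (12 + 20 + 18 + 6)/4 = 14
E[X | Box Blue] = (24 + 17 + 20)/3 = 61/3
E[X | Box Green] = (14 + 5 + 16 + 24)/4 = 59/4
E[X] = (2/3)·14 + (1/6)·61/3 + (1/6)·59/4 = 1093/72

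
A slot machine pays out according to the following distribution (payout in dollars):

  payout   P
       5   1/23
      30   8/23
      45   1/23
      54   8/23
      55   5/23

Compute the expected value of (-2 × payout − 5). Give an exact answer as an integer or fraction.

E[-2x-5] = (1/23)·(-15) + (8/23)·(-65) + (1/23)·(-95) + (8/23)·(-113) + (5/23)·(-115)
     = -2109/23

-2109/23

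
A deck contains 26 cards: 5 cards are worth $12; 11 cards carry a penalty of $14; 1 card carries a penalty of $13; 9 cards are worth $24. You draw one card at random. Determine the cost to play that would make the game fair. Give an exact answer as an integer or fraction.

109/26 dollars

E[payout] = (5/26)·12 + (11/26)·(-14) + (1/26)·(-13) + (9/26)·24 = 109/26
Fair fee = E[payout] = 109/26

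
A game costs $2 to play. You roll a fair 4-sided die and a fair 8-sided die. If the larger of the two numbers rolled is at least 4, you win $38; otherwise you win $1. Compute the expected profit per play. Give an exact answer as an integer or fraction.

819/32 dollars

E[payout] = (9/32)·1 + (23/32)·38 = 883/32
Expected profit = 883/32 − 2 = 819/32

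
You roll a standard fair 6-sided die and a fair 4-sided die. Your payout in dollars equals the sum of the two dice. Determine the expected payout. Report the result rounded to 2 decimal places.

Distribution of the sum of the two dice: 2 w.p. 1/24, 3 w.p. 1/12, 4 w.p. 1/8, 5 w.p. 1/6, 6 w.p. 1/6, 7 w.p. 1/6, …
E[payout] = (1/24)·2 + (1/12)·3 + (1/8)·4 + (1/6)·5 + (1/6)·6 + (1/6)·7 + (1/8)·8 + (1/12)·9 + (1/24)·10 = 6
≈ $6.00

$6.00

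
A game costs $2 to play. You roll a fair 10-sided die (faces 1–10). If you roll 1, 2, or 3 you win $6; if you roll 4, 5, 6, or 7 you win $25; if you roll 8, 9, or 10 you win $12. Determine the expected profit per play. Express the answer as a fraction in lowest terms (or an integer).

67/5 dollars

E[payout] = (3/10)·6 + (3/10)·12 + (2/5)·25 = 77/5
Expected profit = 77/5 − 2 = 67/5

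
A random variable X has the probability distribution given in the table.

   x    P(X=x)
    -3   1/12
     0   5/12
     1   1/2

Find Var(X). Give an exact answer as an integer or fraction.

19/16

E[X] = (1/12)·(-3) + (5/12)·0 + (1/2)·1 = 1/4
E[X²] = (1/12)·9 + (5/12)·0 + (1/2)·1 = 5/4
Var(X) = 5/4 − (1/4)² = 19/16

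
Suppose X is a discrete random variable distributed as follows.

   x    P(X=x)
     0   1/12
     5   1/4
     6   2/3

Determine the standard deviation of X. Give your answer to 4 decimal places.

E[X] = 21/4, E[X²] = 121/4
Var(X) = E[X²] − (E[X])² = 121/4 − 441/16 = 43/16
SD(X) = √(43/16) ≈ 1.6394

1.6394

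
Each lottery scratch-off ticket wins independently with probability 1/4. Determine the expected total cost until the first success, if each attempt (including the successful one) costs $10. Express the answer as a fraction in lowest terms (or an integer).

E[#attempts] = 1/p = 4; E[cost] = 10·4 = 40.

$40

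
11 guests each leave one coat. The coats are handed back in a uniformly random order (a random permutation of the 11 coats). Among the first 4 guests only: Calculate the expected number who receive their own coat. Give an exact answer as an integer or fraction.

4/11

Let Xᵢ = 1 if person i gets their own coat. For each i, P(Xᵢ=1) = 1/11.
By linearity of expectation, E[X₁+…+X_4] = 4·(1/11) = 4/11.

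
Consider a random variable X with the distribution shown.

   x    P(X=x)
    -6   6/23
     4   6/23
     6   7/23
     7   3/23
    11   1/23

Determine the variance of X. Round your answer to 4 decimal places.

E[X] = (6/23)·(-6) + (6/23)·4 + (7/23)·6 + (3/23)·7 + (1/23)·11 = 62/23
E[X²] = (6/23)·36 + (6/23)·16 + (7/23)·36 + (3/23)·49 + (1/23)·121 = 832/23
Var(X) = 832/23 − (62/23)² = 15292/529 ≈ 28.9074

28.9074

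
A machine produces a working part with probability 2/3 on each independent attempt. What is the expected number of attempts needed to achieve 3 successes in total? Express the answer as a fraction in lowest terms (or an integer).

By linearity (sum of 3 independent geometric waits), E[trials] = 3/p = 3/(2/3) = 9/2.

9/2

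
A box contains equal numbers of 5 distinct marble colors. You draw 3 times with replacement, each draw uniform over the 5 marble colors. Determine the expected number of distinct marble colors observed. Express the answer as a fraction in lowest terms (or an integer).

61/25

Let Xⱼ=1 if type j appears at least once. P(Xⱼ=1) = 1 − ((5−1)/5)^3 = 61/125.
E[#distinct] = 5·61/125 = 61/25.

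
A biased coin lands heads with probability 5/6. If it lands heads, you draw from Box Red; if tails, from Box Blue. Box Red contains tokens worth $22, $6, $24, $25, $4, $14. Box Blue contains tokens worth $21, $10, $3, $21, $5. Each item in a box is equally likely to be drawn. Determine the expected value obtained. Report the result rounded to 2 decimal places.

E[X | Box Red] = (22 + 6 + 24 + 25 + 4 + 14)/6 = 95/6
E[X | Box Blue] = (21 + 10 + 3 + 21 + 5)/5 = 12
E[X] = (5/6)·95/6 + (1/6)·12 = 547/36 ≈ 15.19

$15.19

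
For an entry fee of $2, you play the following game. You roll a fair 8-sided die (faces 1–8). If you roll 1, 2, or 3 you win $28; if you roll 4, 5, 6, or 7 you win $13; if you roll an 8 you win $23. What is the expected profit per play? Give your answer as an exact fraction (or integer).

E[payout] = (1/2)·13 + (1/8)·23 + (3/8)·28 = 159/8
Expected profit = 159/8 − 2 = 143/8

143/8 dollars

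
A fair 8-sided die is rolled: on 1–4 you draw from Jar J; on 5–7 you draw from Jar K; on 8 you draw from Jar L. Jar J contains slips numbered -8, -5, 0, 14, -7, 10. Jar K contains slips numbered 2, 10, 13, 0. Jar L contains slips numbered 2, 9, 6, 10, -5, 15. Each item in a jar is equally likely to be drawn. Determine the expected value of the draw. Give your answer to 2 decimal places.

E[X | Jar J] = (-8 − 5 + 0 + 14 − 7 + 10)/6 = 2/3
E[X | Jar K] = (2 + 10 + 13 + 0)/4 = 25/4
E[X | Jar L] = (2 + 9 + 6 + 10 − 5 + 15)/6 = 37/6
E[X] = (1/2)·2/3 + (3/8)·25/4 + (1/8)·37/6 = 331/96 ≈ 3.45

3.45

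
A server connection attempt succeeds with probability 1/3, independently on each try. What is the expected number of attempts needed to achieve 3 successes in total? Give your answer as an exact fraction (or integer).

9

By linearity (sum of 3 independent geometric waits), E[trials] = 3/p = 3/(1/3) = 9.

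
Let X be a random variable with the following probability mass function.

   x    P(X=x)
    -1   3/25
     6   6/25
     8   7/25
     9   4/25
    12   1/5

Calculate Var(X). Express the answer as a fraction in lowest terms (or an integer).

342/25

E[X] = (3/25)·(-1) + (6/25)·6 + (7/25)·8 + (4/25)·9 + (1/5)·12 = 37/5
E[X²] = (3/25)·1 + (6/25)·36 + (7/25)·64 + (4/25)·81 + (1/5)·144 = 1711/25
Var(X) = 1711/25 − (37/5)² = 342/25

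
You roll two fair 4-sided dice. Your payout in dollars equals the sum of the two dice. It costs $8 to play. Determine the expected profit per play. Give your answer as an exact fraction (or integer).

Distribution of the sum of the two dice: 2 w.p. 1/16, 3 w.p. 1/8, 4 w.p. 3/16, 5 w.p. 1/4, 6 w.p. 3/16, 7 w.p. 1/8, …
E[payout] = (1/16)·2 + (1/8)·3 + (3/16)·4 + (1/4)·5 + (3/16)·6 + (1/8)·7 + (1/16)·8 = 5
Expected profit = 5 − 8 = -3

-$3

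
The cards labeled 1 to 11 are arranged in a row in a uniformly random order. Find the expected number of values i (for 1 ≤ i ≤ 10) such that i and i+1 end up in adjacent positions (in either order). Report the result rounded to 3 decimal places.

1.818

For each i ∈ {1,…,10}, let Xᵢ = 1 if i and i+1 are adjacent. P(Xᵢ=1) = 2·(11−1)!/11! = 2/11.
By linearity, E[ΣXᵢ] = (10)·(2/11) = 20/11.
≈ 1.818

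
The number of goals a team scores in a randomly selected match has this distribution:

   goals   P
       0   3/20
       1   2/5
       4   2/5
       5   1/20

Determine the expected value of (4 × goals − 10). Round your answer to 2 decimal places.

E[4x-10] = (3/20)·(-10) + (2/5)·(-6) + (2/5)·6 + (1/20)·10
     = -1 ≈ -1.00

-1.00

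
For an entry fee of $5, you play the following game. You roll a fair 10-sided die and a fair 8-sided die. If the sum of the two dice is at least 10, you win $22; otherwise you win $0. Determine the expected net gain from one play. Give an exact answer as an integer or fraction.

E[payout] = (9/20)·0 + (11/20)·22 = 121/10
Expected profit = 121/10 − 5 = 71/10

71/10 dollars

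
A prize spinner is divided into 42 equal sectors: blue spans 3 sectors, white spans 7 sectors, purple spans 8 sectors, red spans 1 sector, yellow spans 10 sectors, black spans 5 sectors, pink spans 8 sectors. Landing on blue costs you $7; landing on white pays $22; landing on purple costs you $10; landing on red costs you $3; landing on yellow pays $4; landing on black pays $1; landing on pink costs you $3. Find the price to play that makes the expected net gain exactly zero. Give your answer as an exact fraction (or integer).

71/42 dollars

E[payout] = (3/42)·(-7) + (7/42)·22 + (8/42)·(-10) + (1/42)·(-3) + (10/42)·4 + (5/42)·1 + (8/42)·(-3) = 71/42
Fair fee = E[payout] = 71/42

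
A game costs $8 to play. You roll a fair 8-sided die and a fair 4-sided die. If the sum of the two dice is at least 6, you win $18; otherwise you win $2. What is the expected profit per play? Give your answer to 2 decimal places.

E[payout] = (5/16)·2 + (11/16)·18 = 13
Expected profit = 13 − 8 = 5 ≈ $5.00

$5.00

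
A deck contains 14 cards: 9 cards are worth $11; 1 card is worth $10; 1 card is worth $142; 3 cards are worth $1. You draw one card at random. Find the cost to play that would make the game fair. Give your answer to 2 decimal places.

E[payout] = (9/14)·11 + (1/14)·10 + (1/14)·142 + (3/14)·1 = 127/7
Fair fee = E[payout] = 127/7 ≈ $18.14

$18.14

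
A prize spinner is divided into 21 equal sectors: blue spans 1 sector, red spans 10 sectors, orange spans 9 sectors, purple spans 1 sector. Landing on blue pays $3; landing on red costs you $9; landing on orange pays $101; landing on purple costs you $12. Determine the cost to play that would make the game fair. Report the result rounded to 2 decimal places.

E[payout] = (1/21)·3 + (10/21)·(-9) + (9/21)·101 + (1/21)·(-12) = 270/7
Fair fee = E[payout] = 270/7 ≈ $38.57

$38.57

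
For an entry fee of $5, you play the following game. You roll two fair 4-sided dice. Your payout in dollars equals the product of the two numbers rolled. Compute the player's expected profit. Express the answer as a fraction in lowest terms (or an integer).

5/4 dollars

Distribution of the product of the two numbers rolled: 1 w.p. 1/16, 2 w.p. 1/8, 3 w.p. 1/8, 4 w.p. 3/16, 6 w.p. 1/8, 8 w.p. 1/8, …
E[payout] = (1/16)·1 + (1/8)·2 + (1/8)·3 + (3/16)·4 + (1/8)·6 + (1/8)·8 + (1/16)·9 + (1/8)·12 + (1/16)·16 = 25/4
Expected profit = 25/4 − 5 = 5/4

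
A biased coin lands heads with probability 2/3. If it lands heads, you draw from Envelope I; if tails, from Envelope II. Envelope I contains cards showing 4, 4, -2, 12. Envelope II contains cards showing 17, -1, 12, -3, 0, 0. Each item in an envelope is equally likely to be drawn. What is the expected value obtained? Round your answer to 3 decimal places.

E[X | Envelope I] = (4 + 4 − 2 + 12)/4 = 9/2
E[X | Envelope II] = (17 − 1 + 12 − 3 + 0 + 0)/6 = 25/6
E[X] = (2/3)·9/2 + (1/3)·25/6 = 79/18 ≈ 4.389

4.389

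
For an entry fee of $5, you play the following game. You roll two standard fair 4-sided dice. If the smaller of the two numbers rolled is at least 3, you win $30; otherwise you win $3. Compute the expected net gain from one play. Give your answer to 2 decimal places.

$4.75

E[payout] = (3/4)·3 + (1/4)·30 = 39/4
Expected profit = 39/4 − 5 = 19/4 ≈ $4.75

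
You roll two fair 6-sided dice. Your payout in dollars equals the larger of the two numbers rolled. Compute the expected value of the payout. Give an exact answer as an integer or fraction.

161/36 dollars

Distribution of the larger of the two numbers rolled: 1 w.p. 1/36, 2 w.p. 1/12, 3 w.p. 5/36, 4 w.p. 7/36, 5 w.p. 1/4, 6 w.p. 11/36
E[payout] = (1/36)·1 + (1/12)·2 + (5/36)·3 + (7/36)·4 + (1/4)·5 + (11/36)·6 = 161/36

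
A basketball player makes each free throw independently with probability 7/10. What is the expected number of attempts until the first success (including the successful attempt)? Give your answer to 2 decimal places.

1.43

For a geometric distribution, E[trials] = 1/p = 1/(7/10) = 10/7.
≈ 1.43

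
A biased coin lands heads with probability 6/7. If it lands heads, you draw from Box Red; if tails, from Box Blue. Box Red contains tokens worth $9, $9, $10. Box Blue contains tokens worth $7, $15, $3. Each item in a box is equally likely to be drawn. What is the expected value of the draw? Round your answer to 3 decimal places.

E[X | Box Red] = (9 + 9 + 10)/3 = 28/3
E[X | Box Blue] = (7 + 15 + 3)/3 = 25/3
E[X] = (6/7)·28/3 + (1/7)·25/3 = 193/21 ≈ 9.190

$9.190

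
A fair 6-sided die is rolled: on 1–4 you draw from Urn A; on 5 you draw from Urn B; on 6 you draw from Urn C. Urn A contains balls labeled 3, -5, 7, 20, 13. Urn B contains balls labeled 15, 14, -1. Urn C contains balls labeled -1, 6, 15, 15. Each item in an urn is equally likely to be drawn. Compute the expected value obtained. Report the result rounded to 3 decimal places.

8.081

E[X | Urn A] = (3 − 5 + 7 + 20 + 13)/5 = 38/5
E[X | Urn B] = (15 + 14 − 1)/3 = 28/3
E[X | Urn C] = (-1 + 6 + 15 + 15)/4 = 35/4
E[X] = (2/3)·38/5 + (1/6)·28/3 + (1/6)·35/4 = 2909/360 ≈ 8.081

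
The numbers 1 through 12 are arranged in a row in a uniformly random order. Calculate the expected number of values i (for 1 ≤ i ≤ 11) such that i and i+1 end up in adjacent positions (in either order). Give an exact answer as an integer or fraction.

For each i ∈ {1,…,11}, let Xᵢ = 1 if i and i+1 are adjacent. P(Xᵢ=1) = 2·(12−1)!/12! = 2/12.
By linearity, E[ΣXᵢ] = (11)·(2/12) = 11/6.

11/6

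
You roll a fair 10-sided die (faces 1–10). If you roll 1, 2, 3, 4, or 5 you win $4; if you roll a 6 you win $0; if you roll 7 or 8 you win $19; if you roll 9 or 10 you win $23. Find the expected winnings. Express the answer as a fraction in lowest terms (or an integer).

52/5 dollars

E[payout] = (1/10)·0 + (1/2)·4 + (1/5)·19 + (1/5)·23 = 52/5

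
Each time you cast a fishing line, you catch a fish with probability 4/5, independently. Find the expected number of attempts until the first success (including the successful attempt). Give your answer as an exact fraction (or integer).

5/4

For a geometric distribution, E[trials] = 1/p = 1/(4/5) = 5/4.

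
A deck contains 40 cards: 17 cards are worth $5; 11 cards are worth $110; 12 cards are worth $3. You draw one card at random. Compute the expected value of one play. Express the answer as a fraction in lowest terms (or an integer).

1331/40 dollars

E[payout] = (17/40)·5 + (11/40)·110 + (12/40)·3 = 1331/40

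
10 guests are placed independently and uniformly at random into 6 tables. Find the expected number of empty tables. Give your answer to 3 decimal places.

0.969

Let Xⱼ=1 if table j is empty. P(Xⱼ=1) = ((6-1)/6)^10 = 9765625/60466176.
By linearity, E[#empty] = 6·9765625/60466176 = 9765625/10077696.
≈ 0.969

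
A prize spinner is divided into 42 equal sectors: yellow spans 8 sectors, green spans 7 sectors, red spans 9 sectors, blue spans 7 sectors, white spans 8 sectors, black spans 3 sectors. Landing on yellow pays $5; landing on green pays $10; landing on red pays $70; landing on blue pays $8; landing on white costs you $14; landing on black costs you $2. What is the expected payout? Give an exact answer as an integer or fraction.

113/7 dollars

E[payout] = (8/42)·5 + (7/42)·10 + (9/42)·70 + (7/42)·8 + (8/42)·(-14) + (3/42)·(-2) = 113/7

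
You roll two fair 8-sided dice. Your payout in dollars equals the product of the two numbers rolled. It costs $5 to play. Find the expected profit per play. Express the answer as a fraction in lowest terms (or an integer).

Distribution of the product of the two numbers rolled: 1 w.p. 1/64, 2 w.p. 1/32, 3 w.p. 1/32, 4 w.p. 3/64, 5 w.p. 1/32, 6 w.p. 1/16, …
E[payout] = (1/64)·1 + (1/32)·2 + (1/32)·3 + (3/64)·4 + (1/32)·5 + (1/16)·6 + (1/32)·7 + (1/16)·8 + (1/64)·9 + (1/32)·10 + (1/16)·12 + (1/32)·14 + (1/32)·15 + (3/64)·16 + (1/32)·18 + (1/32)·20 + (1/32)·21 + (1/16)·24 + (1/64)·25 + (1/32)·28 + (1/32)·30 + (1/32)·32 + (1/32)·35 + (1/64)·36 + (1/32)·40 + (1/32)·42 + (1/32)·48 + (1/64)·49 + (1/32)·56 + (1/64)·64 = 81/4
Expected profit = 81/4 − 5 = 61/4

61/4 dollars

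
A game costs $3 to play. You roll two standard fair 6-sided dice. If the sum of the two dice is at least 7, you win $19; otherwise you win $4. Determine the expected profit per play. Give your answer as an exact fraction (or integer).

E[payout] = (5/12)·4 + (7/12)·19 = 51/4
Expected profit = 51/4 − 3 = 39/4

39/4 dollars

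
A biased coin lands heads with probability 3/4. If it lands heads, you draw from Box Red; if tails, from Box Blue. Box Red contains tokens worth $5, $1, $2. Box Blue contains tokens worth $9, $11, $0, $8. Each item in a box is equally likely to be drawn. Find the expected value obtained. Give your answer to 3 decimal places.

E[X | Box Red] = (5 + 1 + 2)/3 = 8/3
E[X | Box Blue] = (9 + 11 + 0 + 8)/4 = 7
E[X] = (3/4)·8/3 + (1/4)·7 = 15/4 ≈ 3.750

$3.750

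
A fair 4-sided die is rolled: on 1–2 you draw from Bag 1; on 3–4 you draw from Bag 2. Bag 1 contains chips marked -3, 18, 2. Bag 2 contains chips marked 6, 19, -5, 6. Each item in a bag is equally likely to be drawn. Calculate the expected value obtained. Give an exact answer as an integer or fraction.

73/12

E[X | Bag 1] = (-3 + 18 + 2)/3 = 17/3
E[X | Bag 2] = (6 + 19 − 5 + 6)/4 = 13/2
E[X] = (1/2)·17/3 + (1/2)·13/2 = 73/12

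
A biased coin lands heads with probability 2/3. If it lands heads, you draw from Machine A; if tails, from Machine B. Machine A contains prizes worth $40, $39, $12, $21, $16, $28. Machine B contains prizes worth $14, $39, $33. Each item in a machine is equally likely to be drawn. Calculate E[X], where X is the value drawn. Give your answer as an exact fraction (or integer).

242/9 dollars

E[X | Machine A] = (40 + 39 + 12 + 21 + 16 + 28)/6 = 26
E[X | Machine B] = (14 + 39 + 33)/3 = 86/3
E[X] = (2/3)·26 + (1/3)·86/3 = 242/9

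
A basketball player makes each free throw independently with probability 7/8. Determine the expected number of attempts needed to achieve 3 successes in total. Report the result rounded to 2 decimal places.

By linearity (sum of 3 independent geometric waits), E[trials] = 3/p = 3/(7/8) = 24/7.
≈ 3.43

3.43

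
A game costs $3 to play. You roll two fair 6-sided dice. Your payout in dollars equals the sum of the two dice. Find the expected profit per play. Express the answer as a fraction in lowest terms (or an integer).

$4

Distribution of the sum of the two dice: 2 w.p. 1/36, 3 w.p. 1/18, 4 w.p. 1/12, 5 w.p. 1/9, 6 w.p. 5/36, 7 w.p. 1/6, …
E[payout] = (1/36)·2 + (1/18)·3 + (1/12)·4 + (1/9)·5 + (5/36)·6 + (1/6)·7 + (5/36)·8 + (1/9)·9 + (1/12)·10 + (1/18)·11 + (1/36)·12 = 7
Expected profit = 7 − 3 = 4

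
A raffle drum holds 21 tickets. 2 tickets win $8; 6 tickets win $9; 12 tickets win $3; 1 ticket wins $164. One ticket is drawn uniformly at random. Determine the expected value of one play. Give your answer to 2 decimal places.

E[payout] = (2/21)·8 + (6/21)·9 + (12/21)·3 + (1/21)·164 = 90/7
≈ $12.86

$12.86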